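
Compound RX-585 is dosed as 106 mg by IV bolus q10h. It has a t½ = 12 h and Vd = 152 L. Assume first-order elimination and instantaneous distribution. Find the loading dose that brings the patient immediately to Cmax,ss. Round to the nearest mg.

242 mg

f = (1/2)^(10/12) ≈ 0.561231; accumulation ratio R = 1/(1−f) ≈ 2.27910.
Loading dose to hit Cmax,ss on first dose: D_load = D_maint·R ≈ 106 × 2.27910 ≈ 241.58 mg.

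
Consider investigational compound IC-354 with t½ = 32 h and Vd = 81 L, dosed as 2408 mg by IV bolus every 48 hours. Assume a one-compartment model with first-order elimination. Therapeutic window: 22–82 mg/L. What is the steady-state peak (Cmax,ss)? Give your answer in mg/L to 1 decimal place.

46.0 mg/L

Over one 48-h interval, 48/32 ≈ 1.5 half-lives elapse, leaving f ≈ 0.3536 of each dose.
At steady state, accumulation factor R = 1/(1 − e^(−kτ)) ≈ 1.5470.
Each bolus raises the concentration by D/Vd = 2408/81 ≈ 29.728 mg/L.
Steady-state peak Cmax,ss = C₀·R ≈ 29.728 × 1.5470 ≈ 45.989 mg/L.
Peak 46.0 mg/L vs MTC 82 mg/L: below toxic threshold.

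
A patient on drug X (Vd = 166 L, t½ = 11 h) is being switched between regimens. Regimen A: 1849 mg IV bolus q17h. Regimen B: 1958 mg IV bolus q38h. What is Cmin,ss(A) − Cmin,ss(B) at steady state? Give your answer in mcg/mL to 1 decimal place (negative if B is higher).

4.6 mcg/mL

Regimen A: f = (1/2)^(17/11) ≈ 0.3426; Cmin,ss = (1849/166)·f/(1−f) ≈ 5.805 mcg/mL.
Regimen B: f = (1/2)^(38/11) ≈ 0.0912; Cmin,ss = (1958/166)·f/(1−f) ≈ 1.184 mcg/mL.
Difference ≈ 5.805 − 1.184 ≈ 4.621 mcg/mL.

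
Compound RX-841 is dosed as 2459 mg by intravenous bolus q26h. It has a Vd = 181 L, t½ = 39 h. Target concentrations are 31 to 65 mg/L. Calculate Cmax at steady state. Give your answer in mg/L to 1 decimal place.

τ/t½ = 26/39 ≈ 0.66667, so fraction remaining f = (1/2)^(26/39) ≈ 0.6300.
At steady state, accumulation factor R = 1/(1 − e^(−kτ)) ≈ 2.7027.
Each bolus raises the concentration by D/Vd = 2459/181 ≈ 13.586 mg/L.
Steady-state peak Cmax,ss = C₀·R ≈ 13.586 × 2.7027 ≈ 36.719 mg/L.
Peak 36.7 mg/L vs MTC 65 mg/L: below toxic threshold.

36.7 mg/L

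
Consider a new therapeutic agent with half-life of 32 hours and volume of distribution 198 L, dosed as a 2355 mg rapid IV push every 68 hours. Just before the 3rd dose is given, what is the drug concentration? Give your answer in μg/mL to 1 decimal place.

3.4 μg/mL

f = (1/2)^(τ/t½) = (1/2)^(68/32) ≈ 0.2293.
C₀ = D/Vd = 2355/198 ≈ 11.894 μg/mL.
Before the 3rd dose, 2 doses have been given. Superposition: Cmin = C₀·(f + f²).
≈ 11.894 × (0.2293 + 0.0526) ≈ 11.894 × 0.2819 ≈ 3.353 μg/mL.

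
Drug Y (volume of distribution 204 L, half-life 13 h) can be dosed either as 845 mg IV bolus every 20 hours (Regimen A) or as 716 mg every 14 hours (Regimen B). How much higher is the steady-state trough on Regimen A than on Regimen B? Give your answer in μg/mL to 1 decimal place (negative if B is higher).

-1.0 μg/mL

Regimen A: f = (1/2)^(20/13) ≈ 0.3443; Cmin,ss = (845/204)·f/(1−f) ≈ 2.175 μg/mL.
Regimen B: f = (1/2)^(14/13) ≈ 0.4740; Cmin,ss = (716/204)·f/(1−f) ≈ 3.163 μg/mL.
Difference ≈ 2.175 − 3.163 ≈ -0.988 μg/mL.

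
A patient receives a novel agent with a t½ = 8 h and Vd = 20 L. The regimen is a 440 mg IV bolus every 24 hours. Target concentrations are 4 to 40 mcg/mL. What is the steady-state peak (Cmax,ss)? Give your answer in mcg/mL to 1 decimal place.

The dosing interval is 3 half-lives, so f = 2^(−3) = 0.125.
At steady state, R = 1/(1 − 0.125) = 8/7.
Single-dose peak C₀ = D/Vd = 440/20 = 22 mcg/mL.
Steady-state peak Cmax,ss = C₀·R = 22 × 8/7 ≈ 25.143 mcg/mL.
Peak 25.1 mcg/mL vs MTC 40 mcg/mL: below toxic threshold.

25.1 mcg/mL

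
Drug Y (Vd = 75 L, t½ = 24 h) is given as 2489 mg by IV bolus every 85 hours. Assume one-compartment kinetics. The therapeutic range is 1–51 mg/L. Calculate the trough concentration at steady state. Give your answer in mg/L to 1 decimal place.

3.1 mg/L

Over one 85-h interval, 85/24 ≈ 3.5417 half-lives elapse, leaving f ≈ 0.0859 of each dose.
At steady state, accumulation factor R = 1/(1 − e^(−kτ)) ≈ 1.0940.
Each bolus raises the concentration by D/Vd = 2489/75 ≈ 33.187 mg/L.
Steady-state peak Cmax,ss = C₀·R ≈ 33.187 × 1.0940 ≈ 36.307 mg/L.
One interval later, Cmin,ss = Cmax,ss·e^(−kτ) ≈ 36.307 × 0.0859 ≈ 3.119 mg/L.
Trough 3.1 mg/L vs MEC 1 mg/L: adequate.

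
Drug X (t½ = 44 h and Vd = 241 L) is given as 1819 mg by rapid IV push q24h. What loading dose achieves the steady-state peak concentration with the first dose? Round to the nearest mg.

f = (1/2)^(24/44) ≈ 0.685175; accumulation ratio R = 1/(1−f) ≈ 3.17637.
Loading dose to hit Cmax,ss on first dose: D_load = D_maint·R ≈ 1819 × 3.17637 ≈ 5777.82 mg.

5778 mg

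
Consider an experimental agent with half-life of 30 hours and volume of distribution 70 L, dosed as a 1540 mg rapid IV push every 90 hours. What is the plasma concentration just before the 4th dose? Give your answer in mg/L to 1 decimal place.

f = (1/2)^(τ/t½) = (1/2)^(90/30) ≈ 0.1250.
C₀ = D/Vd = 1540/70 ≈ 22.000 mg/L.
Before the 4th dose, 3 doses have been given. Superposition: Cmin = C₀·(f + f² + … + f^3).
≈ 22.000 × (0.1250 + 0.0156 + 0.0020) ≈ 22.000 × 0.1426 ≈ 3.137 mg/L.

3.1 mg/L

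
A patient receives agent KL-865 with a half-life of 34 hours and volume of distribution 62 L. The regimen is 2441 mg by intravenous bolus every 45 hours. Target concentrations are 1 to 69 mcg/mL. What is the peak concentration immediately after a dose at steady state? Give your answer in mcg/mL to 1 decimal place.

65.6 mcg/mL

k = ln2/t½ = ln2/34 ≈ 0.020387 h⁻¹; fraction remaining f = e^(−kτ) = e^(−0.020387×45) ≈ 0.3996.
Accumulation ratio R = 1/(1 − f) ≈ 1/0.6004 ≈ 1.6656.
Single-dose peak C₀ = D/Vd = 2441/62 ≈ 39.371 mcg/mL.
Steady-state peak Cmax,ss = C₀·R ≈ 39.371 × 1.6656 ≈ 65.576 mcg/mL.
Peak 65.6 mcg/mL vs MTC 69 mcg/mL: below toxic threshold.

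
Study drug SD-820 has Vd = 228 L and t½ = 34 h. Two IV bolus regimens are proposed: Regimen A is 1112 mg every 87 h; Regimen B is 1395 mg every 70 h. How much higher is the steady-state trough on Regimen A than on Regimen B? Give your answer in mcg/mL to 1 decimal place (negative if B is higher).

Regimen A: f = (1/2)^(87/34) ≈ 0.1697; Cmin,ss = (1112/228)·f/(1−f) ≈ 0.997 mcg/mL.
Regimen B: f = (1/2)^(70/34) ≈ 0.2400; Cmin,ss = (1395/228)·f/(1−f) ≈ 1.932 mcg/mL.
Difference ≈ 0.997 − 1.932 ≈ -0.935 mcg/mL.

-0.9 mcg/mL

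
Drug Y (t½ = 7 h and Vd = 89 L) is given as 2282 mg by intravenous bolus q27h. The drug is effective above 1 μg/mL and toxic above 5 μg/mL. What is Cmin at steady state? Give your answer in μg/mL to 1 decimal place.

Over one 27-h interval, 27/7 ≈ 3.8571 half-lives elapse, leaving f ≈ 0.0690 of each dose.
Each bolus raises the concentration by D/Vd = 2282/89 ≈ 25.640 μg/mL.
Steady-state trough Cmin,ss = C₀·f/(1−f) ≈ 25.640 × 0.0690/0.9310 ≈ 1.900 μg/mL.
Trough 1.9 μg/mL vs MEC 1 μg/mL: adequate.

1.9 μg/mL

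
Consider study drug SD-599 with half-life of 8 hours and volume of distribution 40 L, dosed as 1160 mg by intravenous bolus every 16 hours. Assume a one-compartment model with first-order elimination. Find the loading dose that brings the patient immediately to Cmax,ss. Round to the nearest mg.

1547 mg

f = (1/2)^(16/8) ≈ 0.250000; accumulation ratio R = 1/(1−f) ≈ 1.33333.
Loading dose to hit Cmax,ss on first dose: D_load = D_maint·R ≈ 1160 × 1.33333 ≈ 1546.66 mg.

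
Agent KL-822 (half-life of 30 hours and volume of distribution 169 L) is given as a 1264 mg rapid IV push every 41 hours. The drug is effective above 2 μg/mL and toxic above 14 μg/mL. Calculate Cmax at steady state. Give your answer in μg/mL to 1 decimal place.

k = ln2/t½ = ln2/30 ≈ 0.023105 h⁻¹; fraction remaining f = e^(−kτ) = e^(−0.023105×41) ≈ 0.3878.
At steady state, accumulation factor R = 1/(1 − e^(−kτ)) ≈ 1.6335.
Single-dose peak C₀ = D/Vd = 1264/169 ≈ 7.479 μg/mL.
Steady-state peak Cmax,ss = C₀·R ≈ 7.479 × 1.6335 ≈ 12.217 μg/mL.
Peak 12.2 μg/mL vs MTC 14 μg/mL: below toxic threshold.

12.2 μg/mL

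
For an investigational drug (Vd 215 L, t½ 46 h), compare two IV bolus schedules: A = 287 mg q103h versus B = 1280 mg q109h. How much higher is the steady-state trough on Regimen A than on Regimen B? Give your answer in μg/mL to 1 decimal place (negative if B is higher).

Regimen A: f = (1/2)^(103/46) ≈ 0.2118; Cmin,ss = (287/215)·f/(1−f) ≈ 0.359 μg/mL.
Regimen B: f = (1/2)^(109/46) ≈ 0.1935; Cmin,ss = (1280/215)·f/(1−f) ≈ 1.428 μg/mL.
Difference ≈ 0.359 − 1.428 ≈ -1.069 μg/mL.

-1.1 μg/mL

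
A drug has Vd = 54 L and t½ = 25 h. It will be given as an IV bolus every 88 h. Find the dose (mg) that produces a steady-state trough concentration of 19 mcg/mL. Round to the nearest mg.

τ/t½ = 88/25 ≈ 3.52, so f = (1/2)^(88/25) ≈ 0.087171.
Cmin,ss = (D/Vd)·f/(1−f), so D = Cmin,ss·Vd·(1−f)/f.
D = 19 × 54 × (1−f)/f ≈ 19 × 54 × 10.47171 ≈ 10743.97 mg.

10744 mg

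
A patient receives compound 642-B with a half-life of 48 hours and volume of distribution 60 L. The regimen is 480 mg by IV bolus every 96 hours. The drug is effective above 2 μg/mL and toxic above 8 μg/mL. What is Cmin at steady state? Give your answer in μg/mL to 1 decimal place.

τ = 96 h = 2 half-lives, so f = (1/2)^2 = 0.25.
Accumulation ratio R = 1/(1 − f) = 1/0.75 = 4/3.
Single-dose peak C₀ = D/Vd = 480/60 = 8 μg/mL.
Steady-state peak Cmax,ss = C₀·R = 8 × 4/3 ≈ 10.667 μg/mL.
Steady-state trough Cmin,ss = Cmax,ss·f ≈ 10.667 × 0.25 ≈ 2.667 μg/mL.
Trough 2.7 μg/mL vs MEC 2 μg/mL: adequate.

2.7 μg/mL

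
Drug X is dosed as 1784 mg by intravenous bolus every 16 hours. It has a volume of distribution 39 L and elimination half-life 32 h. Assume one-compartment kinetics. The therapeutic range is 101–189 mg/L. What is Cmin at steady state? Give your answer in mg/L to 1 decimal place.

Over one 16-h interval, 16/32 ≈ 0.5 half-lives elapse, leaving f ≈ 0.7071 of each dose.
Each bolus raises the concentration by D/Vd = 1784/39 ≈ 45.744 mg/L.
Steady-state trough Cmin,ss = C₀·f/(1−f) ≈ 45.744 × 0.7071/0.2929 ≈ 110.432 mg/L.
Trough 110.4 mg/L vs MEC 101 mg/L: adequate.

110.4 mg/L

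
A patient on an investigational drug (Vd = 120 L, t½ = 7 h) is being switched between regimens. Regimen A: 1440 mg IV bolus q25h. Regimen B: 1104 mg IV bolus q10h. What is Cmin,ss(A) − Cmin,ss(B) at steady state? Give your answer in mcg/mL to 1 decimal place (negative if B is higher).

Regimen A: f = (1/2)^(25/7) ≈ 0.0841; Cmin,ss = (1440/120)·f/(1−f) ≈ 1.102 mcg/mL.
Regimen B: f = (1/2)^(10/7) ≈ 0.3715; Cmin,ss = (1104/120)·f/(1−f) ≈ 5.438 mcg/mL.
Difference ≈ 1.102 − 5.438 ≈ -4.336 mcg/mL.

-4.3 mcg/mL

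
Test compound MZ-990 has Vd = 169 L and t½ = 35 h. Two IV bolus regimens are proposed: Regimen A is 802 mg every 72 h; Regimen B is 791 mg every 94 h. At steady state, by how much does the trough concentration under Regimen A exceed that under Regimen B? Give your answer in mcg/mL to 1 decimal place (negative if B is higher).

0.6 mcg/mL

Regimen A: f = (1/2)^(72/35) ≈ 0.2403; Cmin,ss = (802/169)·f/(1−f) ≈ 1.501 mcg/mL.
Regimen B: f = (1/2)^(94/35) ≈ 0.1554; Cmin,ss = (791/169)·f/(1−f) ≈ 0.861 mcg/mL.
Difference ≈ 1.501 − 0.861 ≈ 0.640 mcg/mL.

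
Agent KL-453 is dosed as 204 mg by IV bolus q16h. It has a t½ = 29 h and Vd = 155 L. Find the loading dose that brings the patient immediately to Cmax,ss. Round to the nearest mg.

f = (1/2)^(16/29) ≈ 0.682204; accumulation ratio R = 1/(1−f) ≈ 3.14667.
Loading dose to hit Cmax,ss on first dose: D_load = D_maint·R ≈ 204 × 3.14667 ≈ 641.92 mg.

642 mg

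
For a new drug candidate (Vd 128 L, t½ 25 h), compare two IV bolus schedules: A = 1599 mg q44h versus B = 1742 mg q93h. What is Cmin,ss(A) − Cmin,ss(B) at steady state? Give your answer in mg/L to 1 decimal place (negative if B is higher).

Regimen A: f = (1/2)^(44/25) ≈ 0.2952; Cmin,ss = (1599/128)·f/(1−f) ≈ 5.232 mg/L.
Regimen B: f = (1/2)^(93/25) ≈ 0.0759; Cmin,ss = (1742/128)·f/(1−f) ≈ 1.118 mg/L.
Difference ≈ 5.232 − 1.118 ≈ 4.114 mg/L.

4.1 mg/L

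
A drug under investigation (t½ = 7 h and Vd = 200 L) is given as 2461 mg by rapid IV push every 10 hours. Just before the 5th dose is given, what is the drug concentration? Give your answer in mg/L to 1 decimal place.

f = (1/2)^(τ/t½) = (1/2)^(10/7) ≈ 0.3715.
C₀ = D/Vd = 2461/200 ≈ 12.305 mg/L.
Before the 5th dose, 4 doses have been given. Superposition: Cmin = C₀·(f + f² + … + f^4).
≈ 12.305 × (0.3715 + 0.1380 + 0.0513 + 0.0190) ≈ 12.305 × 0.5798 ≈ 7.134 mg/L.

7.1 mg/L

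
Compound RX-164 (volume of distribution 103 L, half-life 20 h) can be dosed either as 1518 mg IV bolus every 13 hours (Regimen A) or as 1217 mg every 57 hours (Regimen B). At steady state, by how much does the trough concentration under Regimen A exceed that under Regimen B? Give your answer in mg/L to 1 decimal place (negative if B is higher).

24.0 mg/L

Regimen A: f = (1/2)^(13/20) ≈ 0.6373; Cmin,ss = (1518/103)·f/(1−f) ≈ 25.896 mg/L.
Regimen B: f = (1/2)^(57/20) ≈ 0.1387; Cmin,ss = (1217/103)·f/(1−f) ≈ 1.903 mg/L.
Difference ≈ 25.896 − 1.903 ≈ 23.993 mg/L.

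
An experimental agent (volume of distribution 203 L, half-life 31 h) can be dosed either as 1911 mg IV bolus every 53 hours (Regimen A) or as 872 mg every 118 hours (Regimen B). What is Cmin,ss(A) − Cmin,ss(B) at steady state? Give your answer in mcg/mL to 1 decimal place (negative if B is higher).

Regimen A: f = (1/2)^(53/31) ≈ 0.3057; Cmin,ss = (1911/203)·f/(1−f) ≈ 4.145 mcg/mL.
Regimen B: f = (1/2)^(118/31) ≈ 0.0715; Cmin,ss = (872/203)·f/(1−f) ≈ 0.331 mcg/mL.
Difference ≈ 4.145 − 0.331 ≈ 3.814 mcg/mL.

3.8 mcg/mL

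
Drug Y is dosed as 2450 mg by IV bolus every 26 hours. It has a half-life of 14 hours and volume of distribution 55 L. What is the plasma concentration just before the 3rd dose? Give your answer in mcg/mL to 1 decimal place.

f = (1/2)^(τ/t½) = (1/2)^(26/14) ≈ 0.2760.
C₀ = D/Vd = 2450/55 ≈ 44.545 mcg/mL.
Before the 3rd dose, 2 doses have been given. Superposition: Cmin = C₀·(f + f²).
≈ 44.545 × (0.2760 + 0.0762) ≈ 44.545 × 0.3522 ≈ 15.689 mcg/mL.

15.7 mcg/mL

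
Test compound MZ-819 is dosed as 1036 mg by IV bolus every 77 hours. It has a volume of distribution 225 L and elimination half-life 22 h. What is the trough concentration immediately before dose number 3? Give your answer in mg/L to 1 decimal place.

0.4 mg/L

f = (1/2)^(τ/t½) = (1/2)^(77/22) ≈ 0.0884.
C₀ = D/Vd = 1036/225 ≈ 4.604 mg/L.
Before the 3rd dose, 2 doses have been given. Superposition: Cmin = C₀·(f + f²).
≈ 4.604 × (0.0884 + 0.0078) ≈ 4.604 × 0.0962 ≈ 0.443 mg/L.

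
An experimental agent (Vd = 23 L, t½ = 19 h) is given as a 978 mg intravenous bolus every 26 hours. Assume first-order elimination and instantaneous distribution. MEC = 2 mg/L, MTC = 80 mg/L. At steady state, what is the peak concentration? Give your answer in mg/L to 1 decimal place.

k = ln2/t½ = ln2/19 ≈ 0.036481 h⁻¹; fraction remaining f = e^(−kτ) = e^(−0.036481×26) ≈ 0.3873.
Accumulation ratio R = 1/(1 − f) ≈ 1/0.6127 ≈ 1.6321.
Each bolus raises the concentration by D/Vd = 978/23 ≈ 42.522 mg/L.
Cmax,ss = C₀/(1 − f) ≈ 42.522/0.6127 ≈ 69.401 mg/L.
Peak 69.4 mg/L vs MTC 80 mg/L: below toxic threshold.

69.4 mg/L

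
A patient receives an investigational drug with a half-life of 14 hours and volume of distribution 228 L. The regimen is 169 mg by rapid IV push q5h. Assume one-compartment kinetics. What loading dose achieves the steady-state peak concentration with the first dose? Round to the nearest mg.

771 mg

f = (1/2)^(5/14) ≈ 0.780709; accumulation ratio R = 1/(1−f) ≈ 4.56015.
Loading dose to hit Cmax,ss on first dose: D_load = D_maint·R ≈ 169 × 4.56015 ≈ 770.67 mg.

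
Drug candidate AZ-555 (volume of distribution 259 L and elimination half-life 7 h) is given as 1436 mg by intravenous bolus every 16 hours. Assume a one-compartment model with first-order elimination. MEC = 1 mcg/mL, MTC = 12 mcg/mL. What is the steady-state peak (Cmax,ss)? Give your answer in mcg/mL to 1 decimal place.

k = ln2/t½ = ln2/7 ≈ 0.099021 h⁻¹; fraction remaining f = e^(−kτ) = e^(−0.099021×16) ≈ 0.2051.
At steady state, accumulation factor R = 1/(1 − e^(−kτ)) ≈ 1.2580.
Single-dose peak C₀ = D/Vd = 1436/259 ≈ 5.544 mcg/mL.
Steady-state peak Cmax,ss = C₀·R ≈ 5.544 × 1.2580 ≈ 6.974 mcg/mL.
Peak 7.0 mcg/mL vs MTC 12 mcg/mL: below toxic threshold.

7.0 mcg/mL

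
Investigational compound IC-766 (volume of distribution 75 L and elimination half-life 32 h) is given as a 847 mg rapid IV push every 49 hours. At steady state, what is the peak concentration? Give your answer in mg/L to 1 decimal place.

17.3 mg/L

k = ln2/t½ = ln2/32 ≈ 0.021661 h⁻¹; fraction remaining f = e^(−kτ) = e^(−0.021661×49) ≈ 0.3460.
At steady state, accumulation factor R = 1/(1 − e^(−kτ)) ≈ 1.5291.
Single-dose peak C₀ = D/Vd = 847/75 ≈ 11.293 mg/L.
Cmax,ss = C₀/(1 − f) ≈ 11.293/0.6540 ≈ 17.268 mg/L.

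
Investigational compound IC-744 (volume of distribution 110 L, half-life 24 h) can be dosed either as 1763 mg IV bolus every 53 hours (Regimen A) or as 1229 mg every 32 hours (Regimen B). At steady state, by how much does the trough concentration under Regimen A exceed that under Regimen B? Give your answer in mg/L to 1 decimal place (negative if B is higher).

-2.9 mg/L

Regimen A: f = (1/2)^(53/24) ≈ 0.2164; Cmin,ss = (1763/110)·f/(1−f) ≈ 4.426 mg/L.
Regimen B: f = (1/2)^(32/24) ≈ 0.3969; Cmin,ss = (1229/110)·f/(1−f) ≈ 7.353 mg/L.
Difference ≈ 4.426 − 7.353 ≈ -2.927 mg/L.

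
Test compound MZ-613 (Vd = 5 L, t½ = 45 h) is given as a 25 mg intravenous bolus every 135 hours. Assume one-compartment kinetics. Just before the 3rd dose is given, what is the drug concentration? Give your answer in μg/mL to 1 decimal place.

0.7 μg/mL

f = (1/2)^(τ/t½) = (1/2)^(135/45) ≈ 0.1250.
C₀ = D/Vd = 25/5 ≈ 5.000 μg/mL.
Before the 3rd dose, 2 doses have been given. Superposition: Cmin = C₀·(f + f²).
≈ 5.000 × (0.1250 + 0.0156) ≈ 5.000 × 0.1406 ≈ 0.703 μg/mL.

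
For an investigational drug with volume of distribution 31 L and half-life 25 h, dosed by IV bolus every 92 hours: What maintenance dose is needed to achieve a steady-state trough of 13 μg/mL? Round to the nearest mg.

τ/t½ = 92/25 ≈ 3.68, so f = (1/2)^(92/25) ≈ 0.078021.
Cmin,ss = (D/Vd)·f/(1−f), so D = Cmin,ss·Vd·(1−f)/f.
D = 13 × 31 × (1−f)/f ≈ 13 × 31 × 11.81706 ≈ 4762.28 mg.

4762 mg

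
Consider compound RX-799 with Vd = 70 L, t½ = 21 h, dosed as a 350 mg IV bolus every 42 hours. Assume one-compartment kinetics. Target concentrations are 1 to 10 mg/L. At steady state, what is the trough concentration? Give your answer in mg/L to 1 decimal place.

τ = 42 h = 2 half-lives, so f = (1/2)^2 = 0.25.
Accumulation ratio R = 1/(1 − f) = 1/0.75 = 4/3.
Single-dose peak C₀ = D/Vd = 350/70 = 5 mg/L.
Steady-state peak Cmax,ss = C₀·R = 5 × 4/3 ≈ 6.667 mg/L.
Steady-state trough Cmin,ss = Cmax,ss·f ≈ 6.667 × 0.25 ≈ 1.667 mg/L.
Trough 1.7 mg/L vs MEC 1 mg/L: adequate.

1.7 mg/L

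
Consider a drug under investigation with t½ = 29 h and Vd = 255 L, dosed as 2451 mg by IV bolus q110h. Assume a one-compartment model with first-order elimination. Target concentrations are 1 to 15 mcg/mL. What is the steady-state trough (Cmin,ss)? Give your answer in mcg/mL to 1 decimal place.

Over one 110-h interval, 110/29 ≈ 3.7931 half-lives elapse, leaving f ≈ 0.0721 of each dose.
At steady state, accumulation factor R = 1/(1 − e^(−kτ)) ≈ 1.0777.
Single-dose peak C₀ = D/Vd = 2451/255 ≈ 9.612 mcg/mL.
Cmax,ss = C₀/(1 − f) ≈ 9.612/0.9279 ≈ 10.359 mcg/mL.
Steady-state trough Cmin,ss = Cmax,ss·f ≈ 10.359 × 0.0721 ≈ 0.747 mcg/mL.
Trough 0.7 mcg/mL vs MEC 1 mcg/mL: subtherapeutic.

0.7 mcg/mL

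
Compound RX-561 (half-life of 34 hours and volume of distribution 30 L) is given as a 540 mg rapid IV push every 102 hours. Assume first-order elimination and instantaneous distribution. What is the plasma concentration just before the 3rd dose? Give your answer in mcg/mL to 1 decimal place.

f = (1/2)^(τ/t½) = (1/2)^(102/34) ≈ 0.1250.
C₀ = D/Vd = 540/30 ≈ 18.000 mcg/mL.
Before the 3rd dose, 2 doses have been given. Superposition: Cmin = C₀·(f + f²).
≈ 18.000 × (0.1250 + 0.0156) ≈ 18.000 × 0.1406 ≈ 2.531 mcg/mL.

2.5 mcg/mL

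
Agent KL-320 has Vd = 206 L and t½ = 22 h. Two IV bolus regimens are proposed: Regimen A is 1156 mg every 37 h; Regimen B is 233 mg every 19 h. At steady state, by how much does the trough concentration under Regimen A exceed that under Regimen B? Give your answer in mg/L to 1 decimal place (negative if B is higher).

Regimen A: f = (1/2)^(37/22) ≈ 0.3117; Cmin,ss = (1156/206)·f/(1−f) ≈ 2.541 mg/L.
Regimen B: f = (1/2)^(19/22) ≈ 0.5496; Cmin,ss = (233/206)·f/(1−f) ≈ 1.380 mg/L.
Difference ≈ 2.541 − 1.380 ≈ 1.161 mg/L.

1.2 mg/L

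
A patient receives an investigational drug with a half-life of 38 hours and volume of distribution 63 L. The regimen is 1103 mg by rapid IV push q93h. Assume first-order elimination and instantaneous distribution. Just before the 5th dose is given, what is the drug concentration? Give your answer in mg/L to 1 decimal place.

3.9 mg/L

f = (1/2)^(τ/t½) = (1/2)^(93/38) ≈ 0.1833.
C₀ = D/Vd = 1103/63 ≈ 17.508 mg/L.
Before the 5th dose, 4 doses have been given. Superposition: Cmin = C₀·(f + f² + … + f^4).
≈ 17.508 × (0.1833 + 0.0336 + 0.0062 + 0.0011) ≈ 17.508 × 0.2242 ≈ 3.925 mg/L.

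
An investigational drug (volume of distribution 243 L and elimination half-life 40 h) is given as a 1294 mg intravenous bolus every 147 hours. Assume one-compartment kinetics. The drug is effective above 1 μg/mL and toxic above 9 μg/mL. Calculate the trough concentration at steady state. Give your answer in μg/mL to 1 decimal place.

0.5 μg/mL

k = ln2/t½ = ln2/40 ≈ 0.017329 h⁻¹; fraction remaining f = e^(−kτ) = e^(−0.017329×147) ≈ 0.0783.
Each bolus raises the concentration by D/Vd = 1294/243 ≈ 5.325 μg/mL.
Steady-state trough Cmin,ss = C₀·f/(1−f) ≈ 5.325 × 0.0783/0.9217 ≈ 0.452 μg/mL.
Trough 0.5 μg/mL vs MEC 1 μg/mL: subtherapeutic.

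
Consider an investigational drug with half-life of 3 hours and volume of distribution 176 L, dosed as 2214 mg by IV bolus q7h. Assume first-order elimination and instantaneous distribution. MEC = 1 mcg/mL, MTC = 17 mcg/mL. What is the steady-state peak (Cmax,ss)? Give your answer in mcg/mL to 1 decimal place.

15.7 mcg/mL

k = ln2/t½ = ln2/3 ≈ 0.231049 h⁻¹; fraction remaining f = e^(−kτ) = e^(−0.231049×7) ≈ 0.1984.
Accumulation ratio R = 1/(1 − f) ≈ 1/0.8016 ≈ 1.2475.
Each bolus raises the concentration by D/Vd = 2214/176 ≈ 12.580 mcg/mL.
Cmax,ss = C₀/(1 − f) ≈ 12.580/0.8016 ≈ 15.694 mcg/mL.
Peak 15.7 mcg/mL vs MTC 17 mcg/mL: below toxic threshold.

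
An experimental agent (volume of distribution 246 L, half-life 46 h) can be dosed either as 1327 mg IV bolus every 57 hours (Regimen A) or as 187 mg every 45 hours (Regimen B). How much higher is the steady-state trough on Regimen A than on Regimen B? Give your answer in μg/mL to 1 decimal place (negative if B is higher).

Regimen A: f = (1/2)^(57/46) ≈ 0.4236; Cmin,ss = (1327/246)·f/(1−f) ≈ 3.964 μg/mL.
Regimen B: f = (1/2)^(45/46) ≈ 0.5076; Cmin,ss = (187/246)·f/(1−f) ≈ 0.784 μg/mL.
Difference ≈ 3.964 − 0.784 ≈ 3.180 μg/mL.

3.2 μg/mL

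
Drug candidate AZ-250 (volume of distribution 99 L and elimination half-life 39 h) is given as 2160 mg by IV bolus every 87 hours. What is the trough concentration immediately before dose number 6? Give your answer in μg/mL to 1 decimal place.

f = (1/2)^(τ/t½) = (1/2)^(87/39) ≈ 0.2130.
C₀ = D/Vd = 2160/99 ≈ 21.818 μg/mL.
Before the 6th dose, 5 doses have been given. Superposition: Cmin = C₀·(f + f² + … + f^5).
≈ 21.818 × (0.2130 + 0.0454 + 0.0097 + 0.0021 + 0.0004) ≈ 21.818 × 0.2706 ≈ 5.904 μg/mL.

5.9 μg/mL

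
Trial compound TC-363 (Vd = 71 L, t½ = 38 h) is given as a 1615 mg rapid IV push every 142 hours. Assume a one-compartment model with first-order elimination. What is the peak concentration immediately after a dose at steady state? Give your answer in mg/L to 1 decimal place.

24.6 mg/L

τ/t½ = 142/38 ≈ 3.7368, so fraction remaining f = (1/2)^(142/38) ≈ 0.0750.
At steady state, accumulation factor R = 1/(1 − e^(−kτ)) ≈ 1.0811.
Each bolus raises the concentration by D/Vd = 1615/71 ≈ 22.746 mg/L.
Cmax,ss = C₀/(1 − f) ≈ 22.746/0.9250 ≈ 24.590 mg/L.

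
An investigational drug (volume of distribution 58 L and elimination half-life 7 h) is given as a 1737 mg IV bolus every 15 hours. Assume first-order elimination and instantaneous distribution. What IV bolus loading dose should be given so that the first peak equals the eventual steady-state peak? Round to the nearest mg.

2245 mg

f = (1/2)^(15/7) ≈ 0.226431; accumulation ratio R = 1/(1−f) ≈ 1.29271.
Loading dose to hit Cmax,ss on first dose: D_load = D_maint·R ≈ 1737 × 1.29271 ≈ 2245.44 mg.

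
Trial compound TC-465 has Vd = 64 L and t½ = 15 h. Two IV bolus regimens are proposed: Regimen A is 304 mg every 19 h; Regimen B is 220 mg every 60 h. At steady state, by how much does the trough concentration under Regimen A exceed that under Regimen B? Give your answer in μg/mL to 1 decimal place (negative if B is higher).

3.1 μg/mL

Regimen A: f = (1/2)^(19/15) ≈ 0.4156; Cmin,ss = (304/64)·f/(1−f) ≈ 3.378 μg/mL.
Regimen B: f = (1/2)^(60/15) ≈ 0.0625; Cmin,ss = (220/64)·f/(1−f) ≈ 0.229 μg/mL.
Difference ≈ 3.378 − 0.229 ≈ 3.149 μg/mL.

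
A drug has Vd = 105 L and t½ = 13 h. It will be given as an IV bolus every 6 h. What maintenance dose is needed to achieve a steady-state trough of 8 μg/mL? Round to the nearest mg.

317 mg

τ/t½ = 6/13 ≈ 0.46154, so f = (1/2)^(6/13) ≈ 0.726211.
Cmin,ss = (D/Vd)·f/(1−f), so D = Cmin,ss·Vd·(1−f)/f.
D = 8 × 105 × (1−f)/f ≈ 8 × 105 × 0.37701 ≈ 316.69 mg.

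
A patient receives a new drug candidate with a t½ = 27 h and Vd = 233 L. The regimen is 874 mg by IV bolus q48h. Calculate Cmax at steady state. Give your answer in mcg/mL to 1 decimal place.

k = ln2/t½ = ln2/27 ≈ 0.025672 h⁻¹; fraction remaining f = e^(−kτ) = e^(−0.025672×48) ≈ 0.2916.
At steady state, accumulation factor R = 1/(1 − e^(−kτ)) ≈ 1.4116.
Single-dose peak C₀ = D/Vd = 874/233 ≈ 3.751 mcg/mL.
Steady-state peak Cmax,ss = C₀·R ≈ 3.751 × 1.4116 ≈ 5.295 mcg/mL.

5.3 mcg/mL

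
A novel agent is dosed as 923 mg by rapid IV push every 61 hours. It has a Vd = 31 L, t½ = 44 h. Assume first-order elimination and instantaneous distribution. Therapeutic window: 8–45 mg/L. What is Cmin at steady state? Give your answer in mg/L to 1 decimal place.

18.4 mg/L

k = ln2/t½ = ln2/44 ≈ 0.015753 h⁻¹; fraction remaining f = e^(−kτ) = e^(−0.015753×61) ≈ 0.3825.
Single-dose peak C₀ = D/Vd = 923/31 ≈ 29.774 mg/L.
Steady-state trough Cmin,ss = C₀·f/(1−f) ≈ 29.774 × 0.3825/0.6175 ≈ 18.443 mg/L.
Trough 18.4 mg/L vs MEC 8 mg/L: adequate.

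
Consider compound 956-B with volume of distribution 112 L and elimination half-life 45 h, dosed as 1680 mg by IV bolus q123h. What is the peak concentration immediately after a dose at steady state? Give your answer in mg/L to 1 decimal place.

17.7 mg/L

k = ln2/t½ = ln2/45 ≈ 0.015403 h⁻¹; fraction remaining f = e^(−kτ) = e^(−0.015403×123) ≈ 0.1504.
At steady state, accumulation factor R = 1/(1 − e^(−kτ)) ≈ 1.1770.
Single-dose peak C₀ = D/Vd = 1680/112 ≈ 15.000 mg/L.
Steady-state peak Cmax,ss = C₀·R ≈ 15.000 × 1.1770 ≈ 17.655 mg/L.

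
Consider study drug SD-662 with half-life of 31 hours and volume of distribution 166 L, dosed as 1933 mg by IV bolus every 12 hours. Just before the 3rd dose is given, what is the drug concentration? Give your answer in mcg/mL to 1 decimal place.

15.7 mcg/mL

f = (1/2)^(τ/t½) = (1/2)^(12/31) ≈ 0.7647.
C₀ = D/Vd = 1933/166 ≈ 11.645 mcg/mL.
Before the 3rd dose, 2 doses have been given. Superposition: Cmin = C₀·(f + f²).
≈ 11.645 × (0.7647 + 0.5848) ≈ 11.645 × 1.3495 ≈ 15.715 mcg/mL.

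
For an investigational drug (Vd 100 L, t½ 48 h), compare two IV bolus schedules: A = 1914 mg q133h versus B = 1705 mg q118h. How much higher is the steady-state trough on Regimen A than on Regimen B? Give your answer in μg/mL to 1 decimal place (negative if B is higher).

Regimen A: f = (1/2)^(133/48) ≈ 0.1465; Cmin,ss = (1914/100)·f/(1−f) ≈ 3.285 μg/mL.
Regimen B: f = (1/2)^(118/48) ≈ 0.1820; Cmin,ss = (1705/100)·f/(1−f) ≈ 3.794 μg/mL.
Difference ≈ 3.285 − 3.794 ≈ -0.509 μg/mL.

-0.5 μg/mL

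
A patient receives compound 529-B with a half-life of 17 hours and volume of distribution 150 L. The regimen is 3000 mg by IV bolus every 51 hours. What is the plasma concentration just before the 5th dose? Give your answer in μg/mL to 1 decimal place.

f = (1/2)^(τ/t½) = (1/2)^(51/17) ≈ 0.1250.
C₀ = D/Vd = 3000/150 ≈ 20.000 μg/mL.
Before the 5th dose, 4 doses have been given. Superposition: Cmin = C₀·(f + f² + … + f^4).
≈ 20.000 × (0.1250 + 0.0156 + 0.0020 + 0.0002) ≈ 20.000 × 0.1428 ≈ 2.856 μg/mL.

2.9 μg/mL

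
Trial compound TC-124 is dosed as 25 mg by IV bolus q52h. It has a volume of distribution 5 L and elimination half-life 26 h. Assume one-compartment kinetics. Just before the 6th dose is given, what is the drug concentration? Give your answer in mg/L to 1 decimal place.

f = (1/2)^(τ/t½) = (1/2)^(52/26) ≈ 0.2500.
C₀ = D/Vd = 25/5 ≈ 5.000 mg/L.
Before the 6th dose, 5 doses have been given. Superposition: Cmin = C₀·(f + f² + … + f^5).
≈ 5.000 × (0.2500 + 0.0625 + 0.0156 + 0.0039 + 0.0010) ≈ 5.000 × 0.3330 ≈ 1.665 mg/L.

1.7 mg/L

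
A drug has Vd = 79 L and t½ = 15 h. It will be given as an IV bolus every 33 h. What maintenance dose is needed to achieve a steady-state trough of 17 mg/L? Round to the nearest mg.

4828 mg

τ/t½ = 33/15 ≈ 2.2, so f = (1/2)^(33/15) ≈ 0.217638.
Cmin,ss = (D/Vd)·f/(1−f), so D = Cmin,ss·Vd·(1−f)/f.
D = 17 × 79 × (1−f)/f ≈ 17 × 79 × 3.59479 ≈ 4827.80 mg.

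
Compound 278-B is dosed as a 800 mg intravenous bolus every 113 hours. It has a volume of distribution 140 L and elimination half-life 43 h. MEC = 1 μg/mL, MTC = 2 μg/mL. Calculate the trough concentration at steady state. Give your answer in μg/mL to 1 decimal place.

k = ln2/t½ = ln2/43 ≈ 0.016120 h⁻¹; fraction remaining f = e^(−kτ) = e^(−0.016120×113) ≈ 0.1618.
Single-dose peak C₀ = D/Vd = 800/140 ≈ 5.714 μg/mL.
Steady-state trough Cmin,ss = C₀·f/(1−f) ≈ 5.714 × 0.1618/0.8382 ≈ 1.103 μg/mL.
Trough 1.1 μg/mL vs MEC 1 μg/mL: adequate.

1.1 μg/mL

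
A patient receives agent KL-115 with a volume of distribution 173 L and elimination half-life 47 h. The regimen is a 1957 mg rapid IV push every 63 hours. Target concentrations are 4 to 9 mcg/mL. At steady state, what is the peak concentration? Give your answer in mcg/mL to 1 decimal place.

18.7 mcg/mL

k = ln2/t½ = ln2/47 ≈ 0.014748 h⁻¹; fraction remaining f = e^(−kτ) = e^(−0.014748×63) ≈ 0.3949.
Accumulation ratio R = 1/(1 − f) ≈ 1/0.6051 ≈ 1.6526.
Each bolus raises the concentration by D/Vd = 1957/173 ≈ 11.312 mcg/mL.
Steady-state peak Cmax,ss = C₀·R ≈ 11.312 × 1.6526 ≈ 18.694 mcg/mL.
Peak 18.7 mcg/mL vs MTC 9 mcg/mL: exceeds toxic threshold.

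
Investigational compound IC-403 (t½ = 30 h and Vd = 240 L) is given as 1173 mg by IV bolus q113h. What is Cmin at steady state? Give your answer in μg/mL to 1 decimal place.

Over one 113-h interval, 113/30 ≈ 3.7667 half-lives elapse, leaving f ≈ 0.0735 of each dose.
At steady state, accumulation factor R = 1/(1 − e^(−kτ)) ≈ 1.0793.
Single-dose peak C₀ = D/Vd = 1173/240 ≈ 4.888 μg/mL.
Cmax,ss = C₀/(1 − f) ≈ 4.888/0.9265 ≈ 5.276 μg/mL.
Steady-state trough Cmin,ss = Cmax,ss·f ≈ 5.276 × 0.0735 ≈ 0.388 μg/mL.

0.4 μg/mL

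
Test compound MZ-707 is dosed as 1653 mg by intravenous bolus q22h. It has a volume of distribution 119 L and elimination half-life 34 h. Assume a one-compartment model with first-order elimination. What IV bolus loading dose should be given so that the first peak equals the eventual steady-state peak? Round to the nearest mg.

4574 mg

f = (1/2)^(22/34) ≈ 0.638581; accumulation ratio R = 1/(1−f) ≈ 2.76687.
Loading dose to hit Cmax,ss on first dose: D_load = D_maint·R ≈ 1653 × 2.76687 ≈ 4573.64 mg.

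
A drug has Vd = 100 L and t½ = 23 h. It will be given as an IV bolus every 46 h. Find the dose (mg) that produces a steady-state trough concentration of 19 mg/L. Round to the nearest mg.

5700 mg

τ/t½ = 46/23 ≈ 2, so f = (1/2)^(46/23) ≈ 0.250000.
Cmin,ss = (D/Vd)·f/(1−f), so D = Cmin,ss·Vd·(1−f)/f.
D = 19 × 100 × (1−f)/f ≈ 19 × 100 × 3.00000 ≈ 5700.00 mg.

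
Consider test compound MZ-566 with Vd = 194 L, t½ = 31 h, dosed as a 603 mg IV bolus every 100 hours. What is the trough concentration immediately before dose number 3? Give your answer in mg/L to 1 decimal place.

f = (1/2)^(τ/t½) = (1/2)^(100/31) ≈ 0.1069.
C₀ = D/Vd = 603/194 ≈ 3.108 mg/L.
Before the 3rd dose, 2 doses have been given. Superposition: Cmin = C₀·(f + f²).
≈ 3.108 × (0.1069 + 0.0114) ≈ 3.108 × 0.1183 ≈ 0.368 mg/L.

0.4 mg/L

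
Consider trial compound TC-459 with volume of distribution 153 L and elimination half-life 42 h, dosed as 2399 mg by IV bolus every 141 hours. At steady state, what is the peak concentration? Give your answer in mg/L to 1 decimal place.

k = ln2/t½ = ln2/42 ≈ 0.016504 h⁻¹; fraction remaining f = e^(−kτ) = e^(−0.016504×141) ≈ 0.0976.
At steady state, accumulation factor R = 1/(1 − e^(−kτ)) ≈ 1.1082.
Single-dose peak C₀ = D/Vd = 2399/153 ≈ 15.680 mg/L.
Cmax,ss = C₀/(1 − f) ≈ 15.680/0.9024 ≈ 17.376 mg/L.

17.4 mg/L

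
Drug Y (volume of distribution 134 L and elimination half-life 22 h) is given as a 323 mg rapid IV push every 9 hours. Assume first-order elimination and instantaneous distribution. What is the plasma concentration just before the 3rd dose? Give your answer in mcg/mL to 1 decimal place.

3.2 mcg/mL

f = (1/2)^(τ/t½) = (1/2)^(9/22) ≈ 0.7531.
C₀ = D/Vd = 323/134 ≈ 2.410 mcg/mL.
Before the 3rd dose, 2 doses have been given. Superposition: Cmin = C₀·(f + f²).
≈ 2.410 × (0.7531 + 0.5672) ≈ 2.410 × 1.3203 ≈ 3.182 mcg/mL.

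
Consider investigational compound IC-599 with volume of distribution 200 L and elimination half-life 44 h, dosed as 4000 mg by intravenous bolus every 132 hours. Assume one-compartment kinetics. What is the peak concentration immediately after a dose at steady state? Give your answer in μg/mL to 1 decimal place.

22.9 μg/mL

τ = 132 h = 3 half-lives, so f = (1/2)^3 = 0.125.
At steady state, R = 1/(1 − 0.125) = 8/7.
Single-dose peak C₀ = D/Vd = 4000/200 = 20 μg/mL.
Steady-state peak Cmax,ss = C₀·R = 20 × 8/7 ≈ 22.857 μg/mL.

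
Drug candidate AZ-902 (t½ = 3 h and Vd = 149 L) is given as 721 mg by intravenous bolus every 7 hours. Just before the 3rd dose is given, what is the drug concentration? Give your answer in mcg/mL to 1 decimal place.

f = (1/2)^(τ/t½) = (1/2)^(7/3) ≈ 0.1984.
C₀ = D/Vd = 721/149 ≈ 4.839 mcg/mL.
Before the 3rd dose, 2 doses have been given. Superposition: Cmin = C₀·(f + f²).
≈ 4.839 × (0.1984 + 0.0394) ≈ 4.839 × 0.2378 ≈ 1.151 mcg/mL.

1.2 mcg/mL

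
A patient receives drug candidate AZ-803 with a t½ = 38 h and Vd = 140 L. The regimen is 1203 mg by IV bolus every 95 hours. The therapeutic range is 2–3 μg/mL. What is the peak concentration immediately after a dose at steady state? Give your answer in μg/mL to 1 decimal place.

10.4 μg/mL

Over one 95-h interval, 95/38 ≈ 2.5 half-lives elapse, leaving f ≈ 0.1768 of each dose.
At steady state, accumulation factor R = 1/(1 − e^(−kτ)) ≈ 1.2148.
Each bolus raises the concentration by D/Vd = 1203/140 ≈ 8.593 μg/mL.
Steady-state peak Cmax,ss = C₀·R ≈ 8.593 × 1.2148 ≈ 10.439 μg/mL.
Peak 10.4 μg/mL vs MTC 3 μg/mL: exceeds toxic threshold.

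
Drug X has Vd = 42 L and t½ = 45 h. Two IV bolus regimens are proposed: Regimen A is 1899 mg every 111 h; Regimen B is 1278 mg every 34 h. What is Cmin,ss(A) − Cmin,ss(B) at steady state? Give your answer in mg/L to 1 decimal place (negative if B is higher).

Regimen A: f = (1/2)^(111/45) ≈ 0.1809; Cmin,ss = (1899/42)·f/(1−f) ≈ 9.986 mg/L.
Regimen B: f = (1/2)^(34/45) ≈ 0.5923; Cmin,ss = (1278/42)·f/(1−f) ≈ 44.206 mg/L.
Difference ≈ 9.986 − 44.206 ≈ -34.220 mg/L.

-34.2 mg/L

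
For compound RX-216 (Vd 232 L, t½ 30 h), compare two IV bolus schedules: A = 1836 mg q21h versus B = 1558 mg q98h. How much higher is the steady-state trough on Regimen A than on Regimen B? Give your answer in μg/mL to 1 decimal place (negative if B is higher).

11.9 μg/mL

Regimen A: f = (1/2)^(21/30) ≈ 0.6156; Cmin,ss = (1836/232)·f/(1−f) ≈ 12.674 μg/mL.
Regimen B: f = (1/2)^(98/30) ≈ 0.1039; Cmin,ss = (1558/232)·f/(1−f) ≈ 0.779 μg/mL.
Difference ≈ 12.674 − 0.779 ≈ 11.895 μg/mL.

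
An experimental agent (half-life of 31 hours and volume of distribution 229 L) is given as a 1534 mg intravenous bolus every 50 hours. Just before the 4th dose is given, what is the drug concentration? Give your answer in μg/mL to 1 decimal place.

3.1 μg/mL

f = (1/2)^(τ/t½) = (1/2)^(50/31) ≈ 0.3269.
C₀ = D/Vd = 1534/229 ≈ 6.699 μg/mL.
Before the 4th dose, 3 doses have been given. Superposition: Cmin = C₀·(f + f² + … + f^3).
≈ 6.699 × (0.3269 + 0.1069 + 0.0349) ≈ 6.699 × 0.4687 ≈ 3.140 μg/mL.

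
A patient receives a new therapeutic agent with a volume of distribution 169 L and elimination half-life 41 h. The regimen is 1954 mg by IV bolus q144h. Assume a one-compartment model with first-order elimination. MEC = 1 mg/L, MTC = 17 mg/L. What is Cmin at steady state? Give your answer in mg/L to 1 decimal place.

1.1 mg/L

Over one 144-h interval, 144/41 ≈ 3.5122 half-lives elapse, leaving f ≈ 0.0876 of each dose.
Each bolus raises the concentration by D/Vd = 1954/169 ≈ 11.562 mg/L.
Steady-state trough Cmin,ss = C₀·f/(1−f) ≈ 11.562 × 0.0876/0.9124 ≈ 1.110 mg/L.
Trough 1.1 mg/L vs MEC 1 mg/L: adequate.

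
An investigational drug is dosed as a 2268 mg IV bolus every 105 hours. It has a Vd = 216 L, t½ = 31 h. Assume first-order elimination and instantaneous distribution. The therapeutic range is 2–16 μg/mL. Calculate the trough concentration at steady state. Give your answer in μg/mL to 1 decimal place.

k = ln2/t½ = ln2/31 ≈ 0.022360 h⁻¹; fraction remaining f = e^(−kτ) = e^(−0.022360×105) ≈ 0.0956.
Single-dose peak C₀ = D/Vd = 2268/216 ≈ 10.500 μg/mL.
Steady-state trough Cmin,ss = C₀·f/(1−f) ≈ 10.500 × 0.0956/0.9044 ≈ 1.110 μg/mL.
Trough 1.1 μg/mL vs MEC 2 μg/mL: subtherapeutic.

1.1 μg/mL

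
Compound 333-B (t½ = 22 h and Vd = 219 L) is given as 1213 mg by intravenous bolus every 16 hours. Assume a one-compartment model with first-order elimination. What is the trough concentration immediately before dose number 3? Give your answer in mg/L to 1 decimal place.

f = (1/2)^(τ/t½) = (1/2)^(16/22) ≈ 0.6040.
C₀ = D/Vd = 1213/219 ≈ 5.539 mg/L.
Before the 3rd dose, 2 doses have been given. Superposition: Cmin = C₀·(f + f²).
≈ 5.539 × (0.6040 + 0.3648) ≈ 5.539 × 0.9688 ≈ 5.366 mg/L.

5.4 mg/L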